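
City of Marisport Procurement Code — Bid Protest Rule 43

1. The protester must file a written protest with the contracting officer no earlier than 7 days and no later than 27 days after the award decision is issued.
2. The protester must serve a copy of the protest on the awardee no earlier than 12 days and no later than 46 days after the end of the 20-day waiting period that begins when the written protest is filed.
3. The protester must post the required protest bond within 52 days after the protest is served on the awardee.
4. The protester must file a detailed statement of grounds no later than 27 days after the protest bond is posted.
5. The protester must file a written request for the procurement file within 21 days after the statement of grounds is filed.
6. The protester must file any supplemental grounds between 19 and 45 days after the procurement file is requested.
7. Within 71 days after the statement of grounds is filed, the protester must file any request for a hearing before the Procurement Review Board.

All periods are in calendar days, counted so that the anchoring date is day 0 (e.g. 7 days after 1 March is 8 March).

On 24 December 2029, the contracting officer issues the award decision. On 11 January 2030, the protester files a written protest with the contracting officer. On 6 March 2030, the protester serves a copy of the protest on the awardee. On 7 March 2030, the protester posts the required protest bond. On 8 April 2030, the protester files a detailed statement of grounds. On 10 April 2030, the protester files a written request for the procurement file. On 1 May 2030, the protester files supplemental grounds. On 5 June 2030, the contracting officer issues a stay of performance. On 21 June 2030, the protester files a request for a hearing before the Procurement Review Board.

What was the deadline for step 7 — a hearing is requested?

Step 7 runs from 8 April 2030, when the statement of grounds is filed. 71 days after 8 April 2030 is 18 June 2030.

18 June 2030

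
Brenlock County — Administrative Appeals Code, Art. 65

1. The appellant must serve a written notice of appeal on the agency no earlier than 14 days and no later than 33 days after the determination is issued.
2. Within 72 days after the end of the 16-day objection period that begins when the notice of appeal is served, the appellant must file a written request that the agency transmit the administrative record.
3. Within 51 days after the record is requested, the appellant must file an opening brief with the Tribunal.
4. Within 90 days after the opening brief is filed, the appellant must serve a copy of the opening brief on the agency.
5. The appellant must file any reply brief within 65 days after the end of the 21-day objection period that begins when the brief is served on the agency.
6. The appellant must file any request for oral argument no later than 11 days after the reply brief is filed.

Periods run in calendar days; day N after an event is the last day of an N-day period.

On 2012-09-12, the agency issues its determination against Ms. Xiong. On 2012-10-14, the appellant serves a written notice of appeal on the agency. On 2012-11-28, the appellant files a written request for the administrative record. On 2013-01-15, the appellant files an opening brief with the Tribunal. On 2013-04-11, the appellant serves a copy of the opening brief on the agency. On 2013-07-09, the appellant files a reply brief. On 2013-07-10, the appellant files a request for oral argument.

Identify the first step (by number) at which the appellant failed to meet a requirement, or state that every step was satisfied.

Step 5

Step 1: the window is 14–33 days after 2012-09-12 (when the determination is issued), so 2012-09-26 through 2012-10-15; done 2012-10-14 — within the window.
Step 2: 72 days after 2012-10-30 (end of the 16-day objection period, which began when the notice of appeal is served on 2012-10-14) is 2013-01-10; 2012-11-28 is within that limit.
Step 3: 51 days after 2012-11-28 (when the record is requested) is 2013-01-18; done 2013-01-15 — timely.
Step 4: 90 days after 2013-01-15 (when the opening brief is filed) is 2013-04-15; done 2013-04-11 — timely.
Step 5: 65 days after 2013-05-02 (end of the 21-day objection period, which began when the brief is served on the agency on 2013-04-11) is 2013-07-06; done 2013-07-09 — 3 days late.
The procedure was therefore not followed at step 5.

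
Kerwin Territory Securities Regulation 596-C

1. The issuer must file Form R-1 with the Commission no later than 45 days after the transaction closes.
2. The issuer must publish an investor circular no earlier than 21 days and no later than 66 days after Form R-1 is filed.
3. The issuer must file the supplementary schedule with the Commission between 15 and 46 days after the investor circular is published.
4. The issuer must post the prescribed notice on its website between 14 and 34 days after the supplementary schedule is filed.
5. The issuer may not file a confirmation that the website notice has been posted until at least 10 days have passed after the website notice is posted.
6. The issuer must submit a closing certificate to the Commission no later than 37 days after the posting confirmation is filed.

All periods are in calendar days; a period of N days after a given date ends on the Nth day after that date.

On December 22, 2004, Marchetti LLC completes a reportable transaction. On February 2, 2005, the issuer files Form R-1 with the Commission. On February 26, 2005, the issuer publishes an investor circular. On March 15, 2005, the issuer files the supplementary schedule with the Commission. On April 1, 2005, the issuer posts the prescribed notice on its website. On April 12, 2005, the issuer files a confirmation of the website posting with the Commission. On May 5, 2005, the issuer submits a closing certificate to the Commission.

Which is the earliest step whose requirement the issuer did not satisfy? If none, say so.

None — every step was satisfied

(1) due by December 22, 2004 + 45 days = February 5, 2005; done February 2, 2005 — timely.
(2) the permitted window runs from February 2, 2005 + 21 = February 23, 2005 to February 2, 2005 + 66 = April 9, 2005; done February 26, 2005 — within the window.
(3) the permitted window runs from February 26, 2005 + 15 = March 13, 2005 to February 26, 2005 + 46 = April 13, 2005; done March 15, 2005, which is between those dates.
(4) the permitted window runs from March 15, 2005 + 14 = March 29, 2005 to March 15, 2005 + 34 = April 18, 2005; done April 1, 2005, which is between those dates.
(5) permitted from April 1, 2005 + 10 days = April 11, 2005 onward; April 12, 2005 is on or after that date.
(6) due by April 12, 2005 + 37 days = May 19, 2005; May 5, 2005 is within that limit.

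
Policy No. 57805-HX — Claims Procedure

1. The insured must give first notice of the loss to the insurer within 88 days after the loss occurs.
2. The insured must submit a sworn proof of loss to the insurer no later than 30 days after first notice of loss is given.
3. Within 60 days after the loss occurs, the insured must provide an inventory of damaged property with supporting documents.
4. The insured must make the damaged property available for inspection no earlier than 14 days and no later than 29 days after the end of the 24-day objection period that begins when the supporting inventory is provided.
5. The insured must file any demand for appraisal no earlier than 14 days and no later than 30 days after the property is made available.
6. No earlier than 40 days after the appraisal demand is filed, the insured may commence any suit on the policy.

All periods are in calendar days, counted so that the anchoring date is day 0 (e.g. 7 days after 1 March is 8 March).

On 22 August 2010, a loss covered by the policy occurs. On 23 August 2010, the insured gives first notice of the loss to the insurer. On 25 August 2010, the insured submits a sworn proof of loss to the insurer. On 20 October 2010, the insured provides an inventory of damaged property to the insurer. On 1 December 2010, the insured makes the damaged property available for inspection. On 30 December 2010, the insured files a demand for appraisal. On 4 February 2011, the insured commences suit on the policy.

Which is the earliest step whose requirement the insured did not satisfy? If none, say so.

Step 6

Step 1: 88 days after 22 August 2010 (when the loss occurs) is 18 November 2010; done 23 August 2010 — timely.
Step 2: 30 days after 23 August 2010 (when first notice of loss is given) is 22 September 2010; 25 August 2010 is within that limit.
Step 3: 60 days after 22 August 2010 (when the loss occurs) is 21 October 2010; done 20 October 2010 — timely.
Step 4: the window is 14–29 days after 13 November 2010 (end of the 24-day objection period, which began when the supporting inventory is provided on 20 October 2010), so 27 November 2010 through 12 December 2010; 1 December 2010 falls inside that range.
Step 5: the window is 14–30 days after 1 December 2010 (when the property is made available), so 15 December 2010 through 31 December 2010; done 30 December 2010 — within the window.
Step 6: the earliest permitted date is 40 days after 30 December 2010 (when the appraisal demand is filed), i.e. 8 February 2011; acted on 4 February 2011, 4 days prematurely.
That is the first point of non-compliance.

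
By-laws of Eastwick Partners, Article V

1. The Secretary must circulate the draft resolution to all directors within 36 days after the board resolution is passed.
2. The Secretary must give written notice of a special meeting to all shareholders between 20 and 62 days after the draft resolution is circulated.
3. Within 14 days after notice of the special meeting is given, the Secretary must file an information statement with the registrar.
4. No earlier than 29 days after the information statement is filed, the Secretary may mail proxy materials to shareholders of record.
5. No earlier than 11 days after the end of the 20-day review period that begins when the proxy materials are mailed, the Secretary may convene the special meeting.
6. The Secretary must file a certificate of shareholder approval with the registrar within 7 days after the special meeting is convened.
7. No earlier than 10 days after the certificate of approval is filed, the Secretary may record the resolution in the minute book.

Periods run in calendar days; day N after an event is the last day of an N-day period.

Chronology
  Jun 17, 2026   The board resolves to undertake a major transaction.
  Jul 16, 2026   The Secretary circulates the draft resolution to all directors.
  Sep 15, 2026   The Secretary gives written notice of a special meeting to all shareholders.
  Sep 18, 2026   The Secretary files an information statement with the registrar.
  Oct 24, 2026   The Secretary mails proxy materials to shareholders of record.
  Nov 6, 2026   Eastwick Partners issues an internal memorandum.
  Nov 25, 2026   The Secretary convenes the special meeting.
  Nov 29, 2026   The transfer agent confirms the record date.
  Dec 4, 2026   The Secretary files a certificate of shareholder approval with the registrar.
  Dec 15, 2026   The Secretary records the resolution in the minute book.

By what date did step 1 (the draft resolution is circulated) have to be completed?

Jul 23, 2026

Step 1 runs from Jun 17, 2026, when the board resolution is passed. 36 days after Jun 17, 2026 is Jul 23, 2026.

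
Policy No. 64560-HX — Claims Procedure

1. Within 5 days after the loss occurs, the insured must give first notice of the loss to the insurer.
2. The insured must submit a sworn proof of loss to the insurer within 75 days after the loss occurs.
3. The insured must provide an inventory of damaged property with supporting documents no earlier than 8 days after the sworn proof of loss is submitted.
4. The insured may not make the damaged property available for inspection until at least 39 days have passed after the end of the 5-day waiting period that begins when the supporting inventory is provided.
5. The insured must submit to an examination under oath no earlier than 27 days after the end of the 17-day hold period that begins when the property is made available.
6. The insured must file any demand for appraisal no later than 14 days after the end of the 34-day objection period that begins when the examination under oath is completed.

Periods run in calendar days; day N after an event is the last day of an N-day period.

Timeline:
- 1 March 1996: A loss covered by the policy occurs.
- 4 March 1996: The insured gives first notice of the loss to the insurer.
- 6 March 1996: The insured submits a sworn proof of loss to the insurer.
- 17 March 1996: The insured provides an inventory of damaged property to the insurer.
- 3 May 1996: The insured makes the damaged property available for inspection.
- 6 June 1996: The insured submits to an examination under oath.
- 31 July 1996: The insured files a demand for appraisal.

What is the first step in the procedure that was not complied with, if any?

(1) due by 1 March 1996 + 5 days = 6 March 1996; completed 4 March 1996, before the deadline.
(2) due by 1 March 1996 + 75 days = 15 May 1996; completed 6 March 1996, before the deadline.
(3) permitted from 6 March 1996 + 8 days = 14 March 1996 onward; done 17 March 1996 — permitted.
(4) permitted from 22 March 1996 + 39 days = 30 April 1996 onward; done 3 May 1996 — permitted.
(5) permitted from 20 May 1996 + 27 days = 16 June 1996 onward; acted on 6 June 1996, 10 days prematurely.
No need to go further; step 5 was not satisfied.

Step 5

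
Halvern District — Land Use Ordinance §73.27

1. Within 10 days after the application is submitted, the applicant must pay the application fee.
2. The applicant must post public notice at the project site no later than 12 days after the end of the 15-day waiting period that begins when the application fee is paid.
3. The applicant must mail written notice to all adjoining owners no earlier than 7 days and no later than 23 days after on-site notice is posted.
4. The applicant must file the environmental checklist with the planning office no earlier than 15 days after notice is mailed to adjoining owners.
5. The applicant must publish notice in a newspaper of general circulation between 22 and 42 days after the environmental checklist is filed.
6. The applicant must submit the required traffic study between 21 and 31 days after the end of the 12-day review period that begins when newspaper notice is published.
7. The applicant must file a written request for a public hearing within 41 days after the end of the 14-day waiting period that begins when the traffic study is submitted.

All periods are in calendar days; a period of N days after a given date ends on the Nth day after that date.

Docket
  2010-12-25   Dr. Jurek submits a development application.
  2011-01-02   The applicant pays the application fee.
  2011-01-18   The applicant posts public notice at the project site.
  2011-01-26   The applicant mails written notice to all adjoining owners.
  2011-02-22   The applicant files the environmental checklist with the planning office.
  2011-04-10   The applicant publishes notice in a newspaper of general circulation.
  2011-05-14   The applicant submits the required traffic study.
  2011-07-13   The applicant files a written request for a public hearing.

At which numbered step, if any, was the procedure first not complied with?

Step 5

Step 1 — counting 10 days from 2010-12-25 (when the application is submitted) gives a deadline of 2011-01-04; done 2011-01-02 — timely.
Step 2 — counting 12 days from 2011-01-17 (end of the 15-day waiting period, which began when the application fee is paid on 2011-01-02) gives a deadline of 2011-01-29; done 2011-01-18 — timely.
Step 3 — 7 and 23 days from 2011-01-18 (when on-site notice is posted) are 2011-01-25 and 2011-02-10 respectively; 2011-01-26 falls inside that range.
Step 4 — must wait 15 days from 2011-01-26 (when notice is mailed to adjoining owners), so not before 2011-02-10; done 2011-02-22 — permitted.
Step 5 — 22 and 42 days from 2011-02-22 (when the environmental checklist is filed) are 2011-03-16 and 2011-04-05 respectively; 2011-04-10 is 5 days past the end of the window.
The analysis stops there.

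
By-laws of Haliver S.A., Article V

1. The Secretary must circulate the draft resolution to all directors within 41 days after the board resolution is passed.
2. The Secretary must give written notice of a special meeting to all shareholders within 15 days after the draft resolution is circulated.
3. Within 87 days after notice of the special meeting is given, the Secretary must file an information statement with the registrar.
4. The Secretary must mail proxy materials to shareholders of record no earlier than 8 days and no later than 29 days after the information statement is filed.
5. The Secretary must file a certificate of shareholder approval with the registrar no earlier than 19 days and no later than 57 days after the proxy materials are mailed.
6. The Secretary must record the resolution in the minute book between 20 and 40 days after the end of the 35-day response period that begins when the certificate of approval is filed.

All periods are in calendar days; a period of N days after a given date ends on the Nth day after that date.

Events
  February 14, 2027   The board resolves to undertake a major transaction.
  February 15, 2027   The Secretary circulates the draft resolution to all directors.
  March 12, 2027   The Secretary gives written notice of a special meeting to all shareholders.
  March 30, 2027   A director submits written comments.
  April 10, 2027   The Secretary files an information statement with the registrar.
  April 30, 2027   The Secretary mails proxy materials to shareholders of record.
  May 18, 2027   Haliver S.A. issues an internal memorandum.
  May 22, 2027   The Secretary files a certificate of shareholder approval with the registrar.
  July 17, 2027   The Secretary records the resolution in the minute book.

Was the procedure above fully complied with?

No

Step 1 — counting 41 days from February 14, 2027 (when the board resolution is passed) gives a deadline of March 27, 2027; done February 15, 2027 — timely.
Step 2 — counting 15 days from February 15, 2027 (when the draft resolution is circulated) gives a deadline of March 2, 2027; not done until March 12, 2027, 10 days after the deadline.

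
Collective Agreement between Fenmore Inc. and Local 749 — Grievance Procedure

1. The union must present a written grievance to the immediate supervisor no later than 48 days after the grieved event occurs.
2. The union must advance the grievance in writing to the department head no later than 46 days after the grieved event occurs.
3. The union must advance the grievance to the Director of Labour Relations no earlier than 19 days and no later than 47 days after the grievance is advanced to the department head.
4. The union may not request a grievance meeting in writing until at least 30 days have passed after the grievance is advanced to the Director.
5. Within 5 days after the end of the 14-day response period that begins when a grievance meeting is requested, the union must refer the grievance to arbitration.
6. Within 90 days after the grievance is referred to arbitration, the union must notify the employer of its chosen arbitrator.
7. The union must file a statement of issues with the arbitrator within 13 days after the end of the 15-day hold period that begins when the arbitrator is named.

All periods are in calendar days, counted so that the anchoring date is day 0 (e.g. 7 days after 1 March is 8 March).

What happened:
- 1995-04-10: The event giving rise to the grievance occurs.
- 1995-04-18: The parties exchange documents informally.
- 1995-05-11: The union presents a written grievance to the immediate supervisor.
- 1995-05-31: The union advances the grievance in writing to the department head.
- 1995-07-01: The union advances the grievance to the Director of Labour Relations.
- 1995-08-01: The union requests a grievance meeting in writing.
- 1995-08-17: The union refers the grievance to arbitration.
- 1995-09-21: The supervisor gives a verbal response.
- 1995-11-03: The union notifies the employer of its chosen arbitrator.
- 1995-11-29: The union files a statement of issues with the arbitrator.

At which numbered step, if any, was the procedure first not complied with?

(1) due by 1995-04-10 + 48 days = 1995-05-28; completed 1995-05-11, before the deadline.
(2) due by 1995-04-10 + 46 days = 1995-05-26; 1995-05-31 misses that deadline by 5 days.

Step 2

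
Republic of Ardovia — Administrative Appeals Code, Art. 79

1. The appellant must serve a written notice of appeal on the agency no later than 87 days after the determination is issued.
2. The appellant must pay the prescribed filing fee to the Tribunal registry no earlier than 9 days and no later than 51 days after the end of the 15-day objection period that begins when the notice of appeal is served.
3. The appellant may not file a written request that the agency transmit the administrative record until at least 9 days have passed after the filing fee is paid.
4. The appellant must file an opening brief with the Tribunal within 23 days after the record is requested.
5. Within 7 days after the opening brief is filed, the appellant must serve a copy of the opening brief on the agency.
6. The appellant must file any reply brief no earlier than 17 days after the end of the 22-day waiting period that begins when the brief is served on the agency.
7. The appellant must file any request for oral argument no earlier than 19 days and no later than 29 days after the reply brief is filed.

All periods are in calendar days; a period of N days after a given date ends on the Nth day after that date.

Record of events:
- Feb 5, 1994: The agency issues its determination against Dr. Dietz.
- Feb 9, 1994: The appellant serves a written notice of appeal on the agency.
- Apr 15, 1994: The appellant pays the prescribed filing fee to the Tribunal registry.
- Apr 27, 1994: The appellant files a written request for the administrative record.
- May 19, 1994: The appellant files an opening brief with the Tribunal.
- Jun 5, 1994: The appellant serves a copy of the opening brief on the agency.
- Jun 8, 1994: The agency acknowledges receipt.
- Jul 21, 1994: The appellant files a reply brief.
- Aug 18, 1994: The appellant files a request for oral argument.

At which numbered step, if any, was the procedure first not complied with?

(1) due by Feb 5, 1994 + 87 days = May 3, 1994; done Feb 9, 1994 — timely.
(2) the permitted window runs from Feb 24, 1994 + 9 = Mar 5, 1994 to Feb 24, 1994 + 51 = Apr 16, 1994; Apr 15, 1994 falls inside that range.
(3) permitted from Apr 15, 1994 + 9 days = Apr 24, 1994 onward; Apr 27, 1994 is on or after that date.
(4) due by Apr 27, 1994 + 23 days = May 20, 1994; completed May 19, 1994, before the deadline.
(5) due by May 19, 1994 + 7 days = May 26, 1994; Jun 5, 1994 misses that deadline by 10 days.

Step 5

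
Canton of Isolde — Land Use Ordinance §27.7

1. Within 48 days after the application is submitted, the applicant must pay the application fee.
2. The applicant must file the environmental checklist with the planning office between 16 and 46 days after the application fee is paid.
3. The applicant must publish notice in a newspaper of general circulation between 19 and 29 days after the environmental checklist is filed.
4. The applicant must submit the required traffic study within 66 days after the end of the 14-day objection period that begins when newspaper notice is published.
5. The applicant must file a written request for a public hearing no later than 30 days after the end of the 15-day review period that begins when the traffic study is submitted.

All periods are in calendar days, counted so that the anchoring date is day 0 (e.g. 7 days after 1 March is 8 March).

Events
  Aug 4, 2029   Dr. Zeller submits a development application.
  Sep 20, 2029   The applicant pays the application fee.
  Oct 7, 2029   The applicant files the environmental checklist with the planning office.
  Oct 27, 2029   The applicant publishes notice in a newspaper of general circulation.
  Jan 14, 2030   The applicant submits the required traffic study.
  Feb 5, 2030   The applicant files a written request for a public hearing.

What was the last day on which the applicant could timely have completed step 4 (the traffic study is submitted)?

Newspaper notice is published on Oct 27, 2029; the 14-day objection period therefore ends Nov 10, 2029, and step 4 runs from that date. 66 days after Nov 10, 2029 is Jan 15, 2030.

Jan 15, 2030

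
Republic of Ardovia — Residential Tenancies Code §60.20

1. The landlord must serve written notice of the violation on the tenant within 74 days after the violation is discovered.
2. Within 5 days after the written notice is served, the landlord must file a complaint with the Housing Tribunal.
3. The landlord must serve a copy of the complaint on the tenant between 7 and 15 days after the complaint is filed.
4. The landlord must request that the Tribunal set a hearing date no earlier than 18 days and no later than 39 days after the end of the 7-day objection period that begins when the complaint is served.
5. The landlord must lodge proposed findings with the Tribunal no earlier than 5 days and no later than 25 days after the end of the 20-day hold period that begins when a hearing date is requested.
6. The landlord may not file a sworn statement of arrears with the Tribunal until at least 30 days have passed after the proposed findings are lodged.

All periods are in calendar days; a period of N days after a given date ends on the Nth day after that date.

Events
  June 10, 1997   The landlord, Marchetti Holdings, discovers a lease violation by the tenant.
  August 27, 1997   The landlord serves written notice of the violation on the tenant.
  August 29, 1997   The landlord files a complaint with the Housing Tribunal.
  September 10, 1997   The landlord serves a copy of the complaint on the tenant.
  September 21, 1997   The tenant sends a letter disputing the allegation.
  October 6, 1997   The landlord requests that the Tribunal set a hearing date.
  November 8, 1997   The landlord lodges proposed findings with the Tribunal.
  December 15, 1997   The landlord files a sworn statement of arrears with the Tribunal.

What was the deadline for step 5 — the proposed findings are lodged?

November 20, 1997

A hearing date is requested on October 6, 1997; the 20-day hold period therefore ends October 26, 1997, and step 5 runs from that date. The window is 5–25 days after October 26, 1997; it closes on November 20, 1997.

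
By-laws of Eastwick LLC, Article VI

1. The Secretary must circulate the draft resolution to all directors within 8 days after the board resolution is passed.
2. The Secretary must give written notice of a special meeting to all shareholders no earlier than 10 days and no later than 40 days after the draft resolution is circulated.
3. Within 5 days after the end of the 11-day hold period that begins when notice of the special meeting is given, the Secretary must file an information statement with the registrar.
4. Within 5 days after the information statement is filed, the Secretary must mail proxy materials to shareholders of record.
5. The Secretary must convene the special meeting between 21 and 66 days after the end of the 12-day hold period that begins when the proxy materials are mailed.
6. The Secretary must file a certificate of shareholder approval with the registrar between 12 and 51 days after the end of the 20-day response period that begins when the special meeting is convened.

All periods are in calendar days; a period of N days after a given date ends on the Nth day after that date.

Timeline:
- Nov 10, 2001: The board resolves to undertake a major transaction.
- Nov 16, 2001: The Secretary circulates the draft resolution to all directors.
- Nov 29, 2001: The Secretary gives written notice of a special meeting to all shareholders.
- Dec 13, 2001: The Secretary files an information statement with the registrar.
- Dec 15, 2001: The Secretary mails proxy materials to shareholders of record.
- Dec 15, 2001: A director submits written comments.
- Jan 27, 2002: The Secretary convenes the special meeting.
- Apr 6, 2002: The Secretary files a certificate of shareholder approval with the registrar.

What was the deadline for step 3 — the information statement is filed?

Dec 15, 2001

Notice of the special meeting is given on Nov 29, 2001; the 11-day hold period therefore ends Dec 10, 2001, and step 3 runs from that date. 5 days after Dec 10, 2001 is Dec 15, 2001.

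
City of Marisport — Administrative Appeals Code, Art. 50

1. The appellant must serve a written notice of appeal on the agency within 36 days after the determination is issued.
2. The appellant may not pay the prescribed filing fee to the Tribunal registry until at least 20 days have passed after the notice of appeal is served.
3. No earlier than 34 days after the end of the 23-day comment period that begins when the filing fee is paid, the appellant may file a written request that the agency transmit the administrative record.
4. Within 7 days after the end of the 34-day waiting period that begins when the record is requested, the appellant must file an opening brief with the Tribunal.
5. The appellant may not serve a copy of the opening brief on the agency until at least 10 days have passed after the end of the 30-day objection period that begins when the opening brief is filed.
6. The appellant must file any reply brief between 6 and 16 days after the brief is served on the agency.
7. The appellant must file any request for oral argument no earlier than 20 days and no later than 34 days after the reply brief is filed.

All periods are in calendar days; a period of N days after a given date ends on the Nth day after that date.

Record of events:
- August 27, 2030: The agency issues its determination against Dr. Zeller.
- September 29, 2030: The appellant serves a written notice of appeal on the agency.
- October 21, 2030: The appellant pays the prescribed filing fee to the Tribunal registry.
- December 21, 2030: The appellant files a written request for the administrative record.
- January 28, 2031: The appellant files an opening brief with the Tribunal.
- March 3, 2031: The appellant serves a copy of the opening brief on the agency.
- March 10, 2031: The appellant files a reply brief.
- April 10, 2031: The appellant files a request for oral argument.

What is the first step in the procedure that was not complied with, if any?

Step 1: 36 days after August 27, 2030 (when the determination is issued) is October 2, 2030; completed September 29, 2030, before the deadline.
Step 2: the earliest permitted date is 20 days after September 29, 2030 (when the notice of appeal is served), i.e. October 19, 2030; October 21, 2030 is on or after that date.
Step 3: the earliest permitted date is 34 days after November 13, 2030 (end of the 23-day comment period, which began when the filing fee is paid on October 21, 2030), i.e. December 17, 2030; done December 21, 2030 — permitted.
Step 4: 7 days after January 24, 2031 (end of the 34-day waiting period, which began when the record is requested on December 21, 2030) is January 31, 2031; January 28, 2031 is within that limit.
Step 5: the earliest permitted date is 10 days after February 27, 2031 (end of the 30-day objection period, which began when the opening brief is filed on January 28, 2031), i.e. March 9, 2031; March 3, 2031 is 6 days before the earliest permitted date.
That is the first point of non-compliance.

Step 5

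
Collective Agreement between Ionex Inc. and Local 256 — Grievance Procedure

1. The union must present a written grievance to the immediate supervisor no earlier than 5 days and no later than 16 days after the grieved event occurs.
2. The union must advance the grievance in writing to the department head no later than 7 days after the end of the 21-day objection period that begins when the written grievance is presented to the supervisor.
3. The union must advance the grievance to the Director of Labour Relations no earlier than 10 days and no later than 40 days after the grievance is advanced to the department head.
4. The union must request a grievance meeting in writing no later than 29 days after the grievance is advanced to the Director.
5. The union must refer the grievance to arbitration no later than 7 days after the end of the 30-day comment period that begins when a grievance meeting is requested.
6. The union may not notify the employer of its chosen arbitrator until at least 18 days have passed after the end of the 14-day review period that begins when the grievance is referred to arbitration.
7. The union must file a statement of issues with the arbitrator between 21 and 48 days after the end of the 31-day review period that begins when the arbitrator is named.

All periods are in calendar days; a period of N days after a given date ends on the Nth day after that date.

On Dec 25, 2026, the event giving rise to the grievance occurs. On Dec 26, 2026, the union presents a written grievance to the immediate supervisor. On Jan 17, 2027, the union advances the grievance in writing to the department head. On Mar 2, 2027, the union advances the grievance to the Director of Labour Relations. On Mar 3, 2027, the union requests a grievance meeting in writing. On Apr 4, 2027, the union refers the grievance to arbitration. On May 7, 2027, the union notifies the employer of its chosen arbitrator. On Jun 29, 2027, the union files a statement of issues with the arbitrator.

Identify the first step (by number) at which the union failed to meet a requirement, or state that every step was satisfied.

Step 1

Step 1: the window is 5–16 days after Dec 25, 2026 (when the grieved event occurs), so Dec 30, 2026 through Jan 10, 2027; done Dec 26, 2026 — 4 days before the window opened.
That is the first point of non-compliance.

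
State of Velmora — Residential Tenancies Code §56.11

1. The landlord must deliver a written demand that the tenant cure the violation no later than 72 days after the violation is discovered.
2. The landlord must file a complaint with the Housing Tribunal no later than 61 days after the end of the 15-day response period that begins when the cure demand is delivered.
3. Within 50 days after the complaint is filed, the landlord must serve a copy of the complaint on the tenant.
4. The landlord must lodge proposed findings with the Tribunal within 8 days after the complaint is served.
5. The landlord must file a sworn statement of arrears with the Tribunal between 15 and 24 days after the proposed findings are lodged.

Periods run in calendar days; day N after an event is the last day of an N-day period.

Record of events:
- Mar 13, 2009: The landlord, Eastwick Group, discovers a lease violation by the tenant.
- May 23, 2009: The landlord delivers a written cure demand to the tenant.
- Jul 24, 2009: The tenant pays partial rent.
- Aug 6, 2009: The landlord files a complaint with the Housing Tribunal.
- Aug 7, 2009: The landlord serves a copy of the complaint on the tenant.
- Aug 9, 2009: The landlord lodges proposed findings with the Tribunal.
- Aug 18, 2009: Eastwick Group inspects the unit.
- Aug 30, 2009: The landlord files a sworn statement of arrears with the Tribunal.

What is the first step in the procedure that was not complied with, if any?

None — every step was satisfied

(1) due by Mar 13, 2009 + 72 days = May 24, 2009; completed May 23, 2009, before the deadline.
(2) due by Jun 7, 2009 + 61 days = Aug 7, 2009; done Aug 6, 2009 — timely.
(3) due by Aug 6, 2009 + 50 days = Sep 25, 2009; Aug 7, 2009 is within that limit.
(4) due by Aug 7, 2009 + 8 days = Aug 15, 2009; Aug 9, 2009 is within that limit.
(5) the permitted window runs from Aug 9, 2009 + 15 = Aug 24, 2009 to Aug 9, 2009 + 24 = Sep 2, 2009; Aug 30, 2009 falls inside that range.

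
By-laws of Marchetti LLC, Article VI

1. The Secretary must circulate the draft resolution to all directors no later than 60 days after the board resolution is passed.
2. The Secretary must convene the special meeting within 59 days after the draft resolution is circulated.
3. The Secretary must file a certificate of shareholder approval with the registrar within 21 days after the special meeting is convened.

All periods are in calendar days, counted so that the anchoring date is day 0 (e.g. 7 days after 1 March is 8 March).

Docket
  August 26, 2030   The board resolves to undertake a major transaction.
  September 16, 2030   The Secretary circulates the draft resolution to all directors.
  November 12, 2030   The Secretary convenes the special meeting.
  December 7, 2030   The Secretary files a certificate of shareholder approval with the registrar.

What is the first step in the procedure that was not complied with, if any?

Step 3

Step 1: 60 days after August 26, 2030 (when the board resolution is passed) is October 25, 2030; September 16, 2030 is within that limit.
Step 2: 59 days after September 16, 2030 (when the draft resolution is circulated) is November 14, 2030; completed November 12, 2030, before the deadline.
Step 3: 21 days after November 12, 2030 (when the special meeting is convened) is December 3, 2030; not done until December 7, 2030, 4 days after the deadline.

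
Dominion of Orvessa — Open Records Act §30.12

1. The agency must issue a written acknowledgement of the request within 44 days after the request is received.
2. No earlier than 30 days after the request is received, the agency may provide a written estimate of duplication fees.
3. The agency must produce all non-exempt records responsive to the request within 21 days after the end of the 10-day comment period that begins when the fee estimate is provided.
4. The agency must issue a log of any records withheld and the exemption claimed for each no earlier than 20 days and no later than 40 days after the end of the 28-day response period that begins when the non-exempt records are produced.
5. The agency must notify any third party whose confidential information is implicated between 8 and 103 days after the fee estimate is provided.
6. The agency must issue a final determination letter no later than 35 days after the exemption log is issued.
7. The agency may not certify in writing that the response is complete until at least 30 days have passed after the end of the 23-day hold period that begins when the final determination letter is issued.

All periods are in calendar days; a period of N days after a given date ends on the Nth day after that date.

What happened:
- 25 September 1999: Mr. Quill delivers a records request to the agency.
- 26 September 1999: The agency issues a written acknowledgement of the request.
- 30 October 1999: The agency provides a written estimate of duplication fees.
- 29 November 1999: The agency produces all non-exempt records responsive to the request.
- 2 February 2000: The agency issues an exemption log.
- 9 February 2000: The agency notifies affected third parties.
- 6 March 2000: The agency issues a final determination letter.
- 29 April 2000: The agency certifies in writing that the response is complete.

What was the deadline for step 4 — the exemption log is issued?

5 February 2000

The non-exempt records are produced on 29 November 1999; the 28-day response period therefore ends 27 December 1999, and step 4 runs from that date. The window is 20–40 days after 27 December 1999; it closes on 5 February 2000.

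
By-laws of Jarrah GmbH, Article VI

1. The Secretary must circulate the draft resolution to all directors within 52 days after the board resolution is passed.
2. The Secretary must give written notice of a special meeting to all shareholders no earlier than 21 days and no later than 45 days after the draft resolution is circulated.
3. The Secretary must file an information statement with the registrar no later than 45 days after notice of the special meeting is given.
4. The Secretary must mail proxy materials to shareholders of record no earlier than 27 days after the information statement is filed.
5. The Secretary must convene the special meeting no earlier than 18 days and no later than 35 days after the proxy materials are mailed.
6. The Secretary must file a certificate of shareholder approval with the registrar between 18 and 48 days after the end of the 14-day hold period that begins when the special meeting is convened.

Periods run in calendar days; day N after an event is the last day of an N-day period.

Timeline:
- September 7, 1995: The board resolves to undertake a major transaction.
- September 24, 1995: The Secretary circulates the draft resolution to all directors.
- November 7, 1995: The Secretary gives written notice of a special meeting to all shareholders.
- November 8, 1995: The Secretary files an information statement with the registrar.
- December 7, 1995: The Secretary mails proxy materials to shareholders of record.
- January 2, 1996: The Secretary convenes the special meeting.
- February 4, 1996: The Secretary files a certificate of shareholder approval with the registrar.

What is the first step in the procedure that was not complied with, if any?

(1) due by September 7, 1995 + 52 days = October 29, 1995; completed September 24, 1995, before the deadline.
(2) the permitted window runs from September 24, 1995 + 21 = October 15, 1995 to September 24, 1995 + 45 = November 8, 1995; done November 7, 1995 — within the window.
(3) due by November 7, 1995 + 45 days = December 22, 1995; completed November 8, 1995, before the deadline.
(4) permitted from November 8, 1995 + 27 days = December 5, 1995 onward; done December 7, 1995 — permitted.
(5) the permitted window runs from December 7, 1995 + 18 = December 25, 1995 to December 7, 1995 + 35 = January 11, 1996; January 2, 1996 falls inside that range.
(6) the permitted window runs from January 16, 1996 + 18 = February 3, 1996 to January 16, 1996 + 48 = March 4, 1996; done February 4, 1996, which is between those dates.

None — every step was satisfied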